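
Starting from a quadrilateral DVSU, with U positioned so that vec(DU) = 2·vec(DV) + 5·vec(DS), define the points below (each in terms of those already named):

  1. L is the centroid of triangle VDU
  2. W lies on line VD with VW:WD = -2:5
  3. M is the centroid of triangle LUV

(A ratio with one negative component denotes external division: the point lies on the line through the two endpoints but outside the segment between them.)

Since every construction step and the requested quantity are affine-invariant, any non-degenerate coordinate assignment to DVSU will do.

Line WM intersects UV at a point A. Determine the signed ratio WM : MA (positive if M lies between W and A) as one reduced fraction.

Assign D = (0, 0), V = (1, 0), S = (0, 1), U = (2, 5) — the answer is frame-independent, so this choice is without loss of generality.
1. L is the centroid of triangle VDU ⇒ L = (1, 5/3)
2. W lies on line VD with VW:WD = -2:5 ⇒ W = (5/3, 0)
3. M is the centroid of triangle LUV ⇒ M = (4/3, 20/9)
line WM meets UV at A = (29/21, 40/21)
M = W + t·(A−W) with t = 7/6, so WM:MA = 7/6:-1/6

WM:MA = -7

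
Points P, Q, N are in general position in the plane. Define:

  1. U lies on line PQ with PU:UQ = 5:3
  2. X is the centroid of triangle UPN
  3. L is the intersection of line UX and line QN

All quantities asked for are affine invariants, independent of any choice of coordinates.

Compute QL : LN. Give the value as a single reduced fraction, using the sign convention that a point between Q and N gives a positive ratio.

Choose coordinates P = (0, 0), Q = (1, 0), N = (0, 1).
1. U lies on line PQ with PU:UQ = 5:3 ⇒ U = (5/8, 0)
2. X is the centroid of triangle UPN ⇒ X = (5/24, 1/3)
3. L is the intersection of line UX and line QN ⇒ L = (5/2, -3/2)
L = Q + t·(N−Q) with t = -3/2, so QL:LN = t:(1−t) = -3/2:5/2

QL:LN = -3/5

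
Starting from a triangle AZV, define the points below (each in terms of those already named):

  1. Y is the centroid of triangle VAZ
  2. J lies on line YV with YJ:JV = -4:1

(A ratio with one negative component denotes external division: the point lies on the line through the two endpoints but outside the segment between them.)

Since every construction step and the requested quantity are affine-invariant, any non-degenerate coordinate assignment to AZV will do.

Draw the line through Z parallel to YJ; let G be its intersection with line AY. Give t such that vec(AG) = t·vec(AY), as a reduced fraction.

Set A = (0, 0), Z = (1, 0), V = (0, 1); any affine frame gives the same invariant.
1. Y is the centroid of triangle VAZ ⇒ Y = (1/3, 1/3)
2. J lies on line YV with YJ:JV = -4:1 ⇒ J = (-1/9, 11/9)
through Z parallel to YJ: direction (-4/9, 8/9); meets AY at G = (2/3, 2/3)
G = A + t·(Y−A) with t = 2

t = 2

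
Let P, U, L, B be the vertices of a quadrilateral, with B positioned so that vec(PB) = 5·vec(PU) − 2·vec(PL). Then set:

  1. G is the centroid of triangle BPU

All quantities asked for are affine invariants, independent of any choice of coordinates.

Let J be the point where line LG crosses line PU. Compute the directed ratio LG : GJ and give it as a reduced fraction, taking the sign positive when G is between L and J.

LG:GJ = -5/2

Set P = (0, 0), U = (1, 0), L = (0, 1), B = (5, -2); any affine frame gives the same invariant.
1. G is the centroid of triangle BPU ⇒ G = (2, -2/3)
line LG meets PU at J = (6/5, 0)
G = L + t·(J−L) with t = 5/3, so LG:GJ = 5/3:-2/3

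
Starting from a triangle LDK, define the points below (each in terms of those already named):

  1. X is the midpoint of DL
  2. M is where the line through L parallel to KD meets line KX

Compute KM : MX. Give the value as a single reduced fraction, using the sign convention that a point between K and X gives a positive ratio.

Work in coordinates with L = (0, 0), D = (1, 0), K = (0, 1).
1. X is the midpoint of DL ⇒ X = (1/2, 0)
2. M is where the line through L parallel to KD meets line KX ⇒ M = (1, -1)
M = K + t·(X−K) with t = 2, so KM:MX = t:(1−t) = 2:-1

KM:MX = -2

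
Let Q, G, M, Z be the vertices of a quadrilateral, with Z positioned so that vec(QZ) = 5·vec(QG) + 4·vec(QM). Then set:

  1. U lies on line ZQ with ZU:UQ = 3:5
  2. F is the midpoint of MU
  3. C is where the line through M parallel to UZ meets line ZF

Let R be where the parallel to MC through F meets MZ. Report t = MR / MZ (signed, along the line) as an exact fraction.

t = 1/2

Work in coordinates with Q = (0, 0), G = (1, 0), M = (0, 1), Z = (5, 4).
1. U lies on line ZQ with ZU:UQ = 3:5 ⇒ U = (25/8, 5/2)
2. F is the midpoint of MU ⇒ F = (25/16, 7/4)
3. C is where the line through M parallel to UZ meets line ZF ⇒ C = (-15/8, -1/2)
through F parallel to MC: direction (-15/8, -3/2); meets MZ at R = (5/2, 5/2)
R = M + t·(Z−M) with t = 1/2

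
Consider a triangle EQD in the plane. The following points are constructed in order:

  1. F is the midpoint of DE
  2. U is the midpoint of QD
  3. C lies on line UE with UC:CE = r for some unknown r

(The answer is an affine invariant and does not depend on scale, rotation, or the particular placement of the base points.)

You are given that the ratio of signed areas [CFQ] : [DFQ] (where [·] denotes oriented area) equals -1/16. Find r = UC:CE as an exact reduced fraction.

r = 3/5

Set E = (0, 0), Q = (1, 0), D = (0, 1); any affine frame gives the same invariant.
1. F is the midpoint of DE ⇒ F = (0, 1/2)
2. U is the midpoint of QD ⇒ U = (1/2, 1/2)
3. With UC:CE = r, write λ = r/(r+1) so C = U + λ·(E−U); C is affine-linear in λ
Every point depending on C is an affine combination of C and λ-independent points, so each such coordinate is linear in λ; the λ² term in each signed area is a multiple of (E−U)×(E−U) = 0, so 2·[CFQ] and 2·[DFQ] are each linear in λ. Evaluating at λ=0 and λ=1:
  2·[CFQ] = -3/4·λ + 1/4,   2·[DFQ] = 1/2
So [CFQ]:[DFQ] = (-3/4·λ + 1/4) / (1/2). Setting this equal to -1/16:
  -3/4·λ + 1/4 = -1/16·(1/2)  ⇒  λ = 3/8
Then r = λ/(1−λ) = (3/8)/(5/8) = 3/5. Check: with r = 3/5, C = (5/16, 5/16) and [CFQ]:[DFQ] = -1/16 as required.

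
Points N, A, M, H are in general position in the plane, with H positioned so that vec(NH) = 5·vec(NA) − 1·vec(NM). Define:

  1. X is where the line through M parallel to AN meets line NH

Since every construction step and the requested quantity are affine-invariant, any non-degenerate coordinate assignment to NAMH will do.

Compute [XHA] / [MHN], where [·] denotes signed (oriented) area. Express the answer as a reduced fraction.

Work in coordinates with N = (0, 0), A = (1, 0), M = (0, 1), H = (5, -1).
1. X is where the line through M parallel to AN meets line NH ⇒ X = (-5, 1)
2·[XHA] = 2, 2·[MHN] = -5
[XHA]:[MHN] = 2:-5 = -2/5

[XHA]:[MHN] = -2/5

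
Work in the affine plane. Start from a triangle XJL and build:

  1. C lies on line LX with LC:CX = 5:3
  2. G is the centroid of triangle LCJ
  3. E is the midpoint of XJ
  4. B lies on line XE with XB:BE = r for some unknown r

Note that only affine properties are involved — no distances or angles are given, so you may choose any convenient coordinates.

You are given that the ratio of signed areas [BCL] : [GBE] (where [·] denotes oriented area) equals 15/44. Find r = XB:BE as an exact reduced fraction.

Set X = (0, 0), J = (1, 0), L = (0, 1); any affine frame gives the same invariant.
1. C lies on line LX with LC:CX = 5:3 ⇒ C = (0, 3/8)
2. G is the centroid of triangle LCJ ⇒ G = (1/3, 11/24)
3. E is the midpoint of XJ ⇒ E = (1/2, 0)
4. With XB:BE = r, write λ = r/(r+1) so B = X + λ·(E−X); B is affine-linear in λ
Every point depending on B is an affine combination of B and λ-independent points, so each such coordinate is linear in λ; the λ² term in each signed area is a multiple of (E−X)×(E−X) = 0, so 2·[BCL] and 2·[GBE] are each linear in λ. Evaluating at λ=0 and λ=1:
  2·[BCL] = -5/16·λ,   2·[GBE] = -11/48·λ + 11/48
So [BCL]:[GBE] = (-5/16·λ) / (-11/48·λ + 11/48). Setting this equal to 15/44:
  -5/16·λ = 15/44·(-11/48·λ + 11/48)  ⇒  λ = -1/3
Then r = λ/(1−λ) = (-1/3)/(4/3) = -1/4. Check: with r = -1/4, B = (-1/6, 0) and [BCL]:[GBE] = 15/44 as required.

r = -1/4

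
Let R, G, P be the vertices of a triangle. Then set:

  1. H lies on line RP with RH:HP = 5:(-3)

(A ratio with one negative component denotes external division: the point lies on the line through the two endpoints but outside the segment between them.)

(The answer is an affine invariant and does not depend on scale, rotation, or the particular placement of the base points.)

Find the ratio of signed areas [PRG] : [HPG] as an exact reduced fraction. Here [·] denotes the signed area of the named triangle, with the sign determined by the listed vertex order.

[PRG]:[HPG] = 2/3

Assign R = (0, 0), G = (1, 0), P = (0, 1) — the answer is frame-independent, so this choice is without loss of generality.
1. H lies on line RP with RH:HP = 5:(-3) ⇒ H = (0, 5/2)
2·[PRG] = 1, 2·[HPG] = 3/2
[PRG]:[HPG] = 1:3/2 = 2/3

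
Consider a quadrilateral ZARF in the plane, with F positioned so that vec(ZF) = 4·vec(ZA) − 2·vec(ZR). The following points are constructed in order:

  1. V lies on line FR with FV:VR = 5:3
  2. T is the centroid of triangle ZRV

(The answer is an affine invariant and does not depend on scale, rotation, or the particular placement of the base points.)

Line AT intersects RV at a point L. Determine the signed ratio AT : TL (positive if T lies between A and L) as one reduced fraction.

Work in coordinates with Z = (0, 0), A = (1, 0), R = (0, 1), F = (4, -2).
1. V lies on line FR with FV:VR = 5:3 ⇒ V = (3/2, -1/8)
2. T is the centroid of triangle ZRV ⇒ T = (1/2, 7/24)
line AT meets RV at L = (5/2, -7/8)
T = A + t·(L−A) with t = -1/3, so AT:TL = -1/3:4/3

AT:TL = -1/4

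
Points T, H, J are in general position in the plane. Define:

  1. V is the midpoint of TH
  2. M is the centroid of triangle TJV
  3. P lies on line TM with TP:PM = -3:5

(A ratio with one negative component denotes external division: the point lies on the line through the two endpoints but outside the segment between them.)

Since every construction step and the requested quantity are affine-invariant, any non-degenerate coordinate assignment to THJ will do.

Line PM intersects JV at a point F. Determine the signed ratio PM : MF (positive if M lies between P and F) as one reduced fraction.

Work in coordinates with T = (0, 0), H = (1, 0), J = (0, 1).
1. V is the midpoint of TH ⇒ V = (1/2, 0)
2. M is the centroid of triangle TJV ⇒ M = (1/6, 1/3)
3. P lies on line TM with TP:PM = -3:5 ⇒ P = (-1/4, -1/2)
line PM meets JV at F = (1/4, 1/2)
M = P + t·(F−P) with t = 5/6, so PM:MF = 5/6:1/6

PM:MF = 5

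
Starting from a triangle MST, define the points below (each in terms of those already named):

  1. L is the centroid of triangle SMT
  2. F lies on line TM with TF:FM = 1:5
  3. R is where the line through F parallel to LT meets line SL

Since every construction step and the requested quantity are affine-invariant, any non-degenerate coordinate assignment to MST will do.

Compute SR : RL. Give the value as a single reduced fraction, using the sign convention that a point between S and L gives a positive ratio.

SR:RL = -7

Set M = (0, 0), S = (1, 0), T = (0, 1); any affine frame gives the same invariant.
1. L is the centroid of triangle SMT ⇒ L = (1/3, 1/3)
2. F lies on line TM with TF:FM = 1:5 ⇒ F = (0, 5/6)
3. R is where the line through F parallel to LT meets line SL ⇒ R = (2/9, 7/18)
R = S + t·(L−S) with t = 7/6, so SR:RL = t:(1−t) = 7/6:-1/6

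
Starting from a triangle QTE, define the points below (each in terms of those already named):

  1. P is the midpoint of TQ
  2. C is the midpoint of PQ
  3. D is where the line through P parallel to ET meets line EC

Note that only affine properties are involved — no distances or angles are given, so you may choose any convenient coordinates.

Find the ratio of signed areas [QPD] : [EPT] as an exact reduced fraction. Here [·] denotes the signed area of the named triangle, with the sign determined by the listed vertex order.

[QPD]:[EPT] = 1/3

Assign Q = (0, 0), T = (1, 0), E = (0, 1) — the answer is frame-independent, so this choice is without loss of generality.
1. P is the midpoint of TQ ⇒ P = (1/2, 0)
2. C is the midpoint of PQ ⇒ C = (1/4, 0)
3. D is where the line through P parallel to ET meets line EC ⇒ D = (1/6, 1/3)
2·[QPD] = 1/6, 2·[EPT] = 1/2
[QPD]:[EPT] = 1/6:1/2 = 1/3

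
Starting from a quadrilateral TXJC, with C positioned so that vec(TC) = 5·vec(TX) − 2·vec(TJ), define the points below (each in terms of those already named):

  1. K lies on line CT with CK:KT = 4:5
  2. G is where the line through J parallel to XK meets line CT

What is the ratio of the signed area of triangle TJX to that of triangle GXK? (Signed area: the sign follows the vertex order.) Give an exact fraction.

Choose coordinates T = (0, 0), X = (1, 0), J = (0, 1), C = (5, -2).
1. K lies on line CT with CK:KT = 4:5 ⇒ K = (25/9, -10/9)
2. G is where the line through J parallel to XK meets line CT ⇒ G = (40/9, -16/9)
2·[TJX] = -1, 2·[GXK] = 2/3
[TJX]:[GXK] = -1:2/3 = -3/2

[TJX]:[GXK] = -3/2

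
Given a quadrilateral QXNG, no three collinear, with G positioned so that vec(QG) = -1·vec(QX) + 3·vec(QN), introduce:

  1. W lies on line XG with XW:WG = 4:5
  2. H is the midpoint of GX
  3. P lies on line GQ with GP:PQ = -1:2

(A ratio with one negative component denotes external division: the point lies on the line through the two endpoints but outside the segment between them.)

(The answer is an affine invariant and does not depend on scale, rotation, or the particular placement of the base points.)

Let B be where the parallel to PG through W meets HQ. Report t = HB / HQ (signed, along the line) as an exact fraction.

Set Q = (0, 0), X = (1, 0), N = (0, 1), G = (-1, 3); any affine frame gives the same invariant.
1. W lies on line XG with XW:WG = 4:5 ⇒ W = (1/9, 4/3)
2. H is the midpoint of GX ⇒ H = (0, 3/2)
3. P lies on line GQ with GP:PQ = -1:2 ⇒ P = (-2, 6)
through W parallel to PG: direction (1, -3); meets HQ at B = (0, 5/3)
B = H + t·(Q−H) with t = -1/9

t = -1/9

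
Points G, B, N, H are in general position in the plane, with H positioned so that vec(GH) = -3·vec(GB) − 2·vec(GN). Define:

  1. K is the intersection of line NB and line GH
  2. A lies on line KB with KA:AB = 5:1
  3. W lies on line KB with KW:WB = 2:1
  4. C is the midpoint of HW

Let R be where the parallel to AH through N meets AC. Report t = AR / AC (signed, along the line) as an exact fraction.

Set G = (0, 0), B = (1, 0), N = (0, 1), H = (-3, -2); any affine frame gives the same invariant.
1. K is the intersection of line NB and line GH ⇒ K = (3/5, 2/5)
2. A lies on line KB with KA:AB = 5:1 ⇒ A = (14/15, 1/15)
3. W lies on line KB with KW:WB = 2:1 ⇒ W = (13/15, 2/15)
4. C is the midpoint of HW ⇒ C = (-16/15, -14/15)
through N parallel to AH: direction (-59/15, -31/15); meets AC at R = (-826/15, -419/15)
R = A + t·(C−A) with t = 28

t = 28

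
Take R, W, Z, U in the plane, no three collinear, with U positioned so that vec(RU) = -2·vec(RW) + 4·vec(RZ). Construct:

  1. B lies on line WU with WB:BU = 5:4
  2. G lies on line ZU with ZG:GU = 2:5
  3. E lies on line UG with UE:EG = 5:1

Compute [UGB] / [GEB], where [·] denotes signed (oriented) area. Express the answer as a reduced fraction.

Assign R = (0, 0), W = (1, 0), Z = (0, 1), U = (-2, 4) — the answer is frame-independent, so this choice is without loss of generality.
1. B lies on line WU with WB:BU = 5:4 ⇒ B = (-2/3, 20/9)
2. G lies on line ZU with ZG:GU = 2:5 ⇒ G = (-4/7, 13/7)
3. E lies on line UG with UE:EG = 5:1 ⇒ E = (-17/21, 31/14)
2·[UGB] = 20/63, 2·[GEB] = -10/189
[UGB]:[GEB] = 20/63:-10/189 = -6

[UGB]:[GEB] = -6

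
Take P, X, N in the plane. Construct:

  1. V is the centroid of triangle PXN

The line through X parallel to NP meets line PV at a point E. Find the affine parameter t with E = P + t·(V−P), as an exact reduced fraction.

Work in coordinates with P = (0, 0), X = (1, 0), N = (0, 1).
1. V is the centroid of triangle PXN ⇒ V = (1/3, 1/3)
through X parallel to NP: direction (0, -1); meets PV at E = (1, 1)
E = P + t·(V−P) with t = 3

t = 3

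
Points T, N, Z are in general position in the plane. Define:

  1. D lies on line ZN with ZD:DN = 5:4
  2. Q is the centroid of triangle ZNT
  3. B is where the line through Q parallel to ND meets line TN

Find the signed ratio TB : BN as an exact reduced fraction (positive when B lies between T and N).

Set T = (0, 0), N = (1, 0), Z = (0, 1); any affine frame gives the same invariant.
1. D lies on line ZN with ZD:DN = 5:4 ⇒ D = (5/9, 4/9)
2. Q is the centroid of triangle ZNT ⇒ Q = (1/3, 1/3)
3. B is where the line through Q parallel to ND meets line TN ⇒ B = (2/3, 0)
B = T + t·(N−T) with t = 2/3, so TB:BN = t:(1−t) = 2/3:1/3

TB:BN = 2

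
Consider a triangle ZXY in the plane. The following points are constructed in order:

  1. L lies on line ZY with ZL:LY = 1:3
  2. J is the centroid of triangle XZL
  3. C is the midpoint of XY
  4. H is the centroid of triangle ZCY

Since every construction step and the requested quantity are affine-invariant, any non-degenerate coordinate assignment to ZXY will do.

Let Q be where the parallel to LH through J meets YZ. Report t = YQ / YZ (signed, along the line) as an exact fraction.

Work in coordinates with Z = (0, 0), X = (1, 0), Y = (0, 1).
1. L lies on line ZY with ZL:LY = 1:3 ⇒ L = (0, 1/4)
2. J is the centroid of triangle XZL ⇒ J = (1/3, 1/12)
3. C is the midpoint of XY ⇒ C = (1/2, 1/2)
4. H is the centroid of triangle ZCY ⇒ H = (1/6, 1/2)
through J parallel to LH: direction (1/6, 1/4); meets YZ at Q = (0, -5/12)
Q = Y + t·(Z−Y) with t = 17/12

t = 17/12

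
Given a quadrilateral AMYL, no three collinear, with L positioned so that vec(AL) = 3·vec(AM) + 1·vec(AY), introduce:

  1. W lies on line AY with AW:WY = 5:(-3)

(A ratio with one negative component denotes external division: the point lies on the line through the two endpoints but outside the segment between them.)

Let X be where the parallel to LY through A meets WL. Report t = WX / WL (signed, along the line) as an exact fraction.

Work in coordinates with A = (0, 0), M = (1, 0), Y = (0, 1), L = (3, 1).
1. W lies on line AY with AW:WY = 5:(-3) ⇒ W = (0, 5/2)
through A parallel to LY: direction (-3, 0); meets WL at X = (5, 0)
X = W + t·(L−W) with t = 5/3

t = 5/3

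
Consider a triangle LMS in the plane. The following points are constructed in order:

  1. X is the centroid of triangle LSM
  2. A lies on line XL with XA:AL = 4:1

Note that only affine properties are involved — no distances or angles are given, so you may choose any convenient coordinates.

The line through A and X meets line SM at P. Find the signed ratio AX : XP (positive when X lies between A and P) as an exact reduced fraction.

AX:XP = 8/5

Choose coordinates L = (0, 0), M = (1, 0), S = (0, 1).
1. X is the centroid of triangle LSM ⇒ X = (1/3, 1/3)
2. A lies on line XL with XA:AL = 4:1 ⇒ A = (1/15, 1/15)
line AX meets SM at P = (1/2, 1/2)
X = A + t·(P−A) with t = 8/13, so AX:XP = 8/13:5/13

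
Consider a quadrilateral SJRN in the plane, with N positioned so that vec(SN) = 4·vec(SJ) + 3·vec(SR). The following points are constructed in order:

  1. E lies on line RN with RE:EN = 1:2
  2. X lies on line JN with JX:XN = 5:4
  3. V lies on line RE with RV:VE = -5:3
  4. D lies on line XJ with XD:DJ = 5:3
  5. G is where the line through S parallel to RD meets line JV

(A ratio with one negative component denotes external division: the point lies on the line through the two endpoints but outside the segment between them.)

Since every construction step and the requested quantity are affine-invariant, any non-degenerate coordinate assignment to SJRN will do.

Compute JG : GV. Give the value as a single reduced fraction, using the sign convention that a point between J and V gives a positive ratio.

JG:GV = -9/134

Work in coordinates with S = (0, 0), J = (1, 0), R = (0, 1), N = (4, 3).
1. E lies on line RN with RE:EN = 1:2 ⇒ E = (4/3, 5/3)
2. X lies on line JN with JX:XN = 5:4 ⇒ X = (8/3, 5/3)
3. V lies on line RE with RV:VE = -5:3 ⇒ V = (10/3, 8/3)
4. D lies on line XJ with XD:DJ = 5:3 ⇒ D = (13/8, 5/8)
5. G is where the line through S parallel to RD meets line JV ⇒ G = (104/125, -24/125)
G = J + t·(V−J) with t = -9/125, so JG:GV = t:(1−t) = -9/125:134/125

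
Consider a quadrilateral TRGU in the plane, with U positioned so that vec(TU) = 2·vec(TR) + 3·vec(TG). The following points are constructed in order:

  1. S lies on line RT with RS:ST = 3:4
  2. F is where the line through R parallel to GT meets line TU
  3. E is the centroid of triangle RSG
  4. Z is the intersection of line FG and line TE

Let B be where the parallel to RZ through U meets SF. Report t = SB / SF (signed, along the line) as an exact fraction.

t = 74/45

Choose coordinates T = (0, 0), R = (1, 0), G = (0, 1), U = (2, 3).
1. S lies on line RT with RS:ST = 3:4 ⇒ S = (4/7, 0)
2. F is where the line through R parallel to GT meets line TU ⇒ F = (1, 3/2)
3. E is the centroid of triangle RSG ⇒ E = (11/21, 1/3)
4. Z is the intersection of line FG and line TE ⇒ Z = (22/3, 14/3)
through U parallel to RZ: direction (19/3, 14/3); meets SF at B = (134/105, 37/15)
B = S + t·(F−S) with t = 74/45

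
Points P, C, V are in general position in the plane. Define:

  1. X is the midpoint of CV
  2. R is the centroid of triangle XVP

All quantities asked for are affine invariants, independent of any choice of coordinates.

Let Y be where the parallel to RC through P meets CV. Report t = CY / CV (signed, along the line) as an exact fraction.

t = -3/2

Assign P = (0, 0), C = (1, 0), V = (0, 1) — the answer is frame-independent, so this choice is without loss of generality.
1. X is the midpoint of CV ⇒ X = (1/2, 1/2)
2. R is the centroid of triangle XVP ⇒ R = (1/6, 1/2)
through P parallel to RC: direction (5/6, -1/2); meets CV at Y = (5/2, -3/2)
Y = C + t·(V−C) with t = -3/2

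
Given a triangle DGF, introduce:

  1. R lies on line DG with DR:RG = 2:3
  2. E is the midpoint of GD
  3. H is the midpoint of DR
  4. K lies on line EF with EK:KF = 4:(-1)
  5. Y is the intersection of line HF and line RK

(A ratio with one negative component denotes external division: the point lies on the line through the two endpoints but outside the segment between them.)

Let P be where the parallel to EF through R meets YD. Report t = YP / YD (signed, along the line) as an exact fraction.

Choose coordinates D = (0, 0), G = (1, 0), F = (0, 1).
1. R lies on line DG with DR:RG = 2:3 ⇒ R = (2/5, 0)
2. E is the midpoint of GD ⇒ E = (1/2, 0)
3. H is the midpoint of DR ⇒ H = (1/5, 0)
4. K lies on line EF with EK:KF = 4:(-1) ⇒ K = (-1/6, 4/3)
5. Y is the intersection of line HF and line RK ⇒ Y = (1/45, 8/9)
through R parallel to EF: direction (-1/2, 1); meets YD at P = (2/105, 16/21)
P = Y + t·(D−Y) with t = 1/7

t = 1/7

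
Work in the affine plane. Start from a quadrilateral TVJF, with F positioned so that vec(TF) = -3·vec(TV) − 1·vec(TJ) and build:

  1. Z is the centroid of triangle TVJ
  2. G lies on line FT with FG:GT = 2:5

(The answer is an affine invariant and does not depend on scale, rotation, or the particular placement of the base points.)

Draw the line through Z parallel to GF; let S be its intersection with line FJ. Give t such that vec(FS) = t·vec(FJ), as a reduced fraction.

Set T = (0, 0), V = (1, 0), J = (0, 1), F = (-3, -1); any affine frame gives the same invariant.
1. Z is the centroid of triangle TVJ ⇒ Z = (1/3, 1/3)
2. G lies on line FT with FG:GT = 2:5 ⇒ G = (-15/7, -5/7)
through Z parallel to GF: direction (-6/7, -2/7); meets FJ at S = (-7/3, -5/9)
S = F + t·(J−F) with t = 2/9

t = 2/9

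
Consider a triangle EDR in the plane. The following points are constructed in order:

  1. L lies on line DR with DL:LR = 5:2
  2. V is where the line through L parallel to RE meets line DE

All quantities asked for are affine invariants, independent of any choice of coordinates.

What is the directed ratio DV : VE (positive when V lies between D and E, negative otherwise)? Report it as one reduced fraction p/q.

Choose coordinates E = (0, 0), D = (1, 0), R = (0, 1).
1. L lies on line DR with DL:LR = 5:2 ⇒ L = (2/7, 5/7)
2. V is where the line through L parallel to RE meets line DE ⇒ V = (2/7, 0)
V = D + t·(E−D) with t = 5/7, so DV:VE = t:(1−t) = 5/7:2/7

DV:VE = 5/2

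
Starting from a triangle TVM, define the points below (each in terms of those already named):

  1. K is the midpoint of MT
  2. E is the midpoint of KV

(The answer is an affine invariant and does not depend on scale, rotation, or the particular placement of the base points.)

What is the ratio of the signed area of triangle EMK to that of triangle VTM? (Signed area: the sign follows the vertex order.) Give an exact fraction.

Assign T = (0, 0), V = (1, 0), M = (0, 1) — the answer is frame-independent, so this choice is without loss of generality.
1. K is the midpoint of MT ⇒ K = (0, 1/2)
2. E is the midpoint of KV ⇒ E = (1/2, 1/4)
2·[EMK] = 1/4, 2·[VTM] = -1
[EMK]:[VTM] = 1/4:-1 = -1/4

[EMK]:[VTM] = -1/4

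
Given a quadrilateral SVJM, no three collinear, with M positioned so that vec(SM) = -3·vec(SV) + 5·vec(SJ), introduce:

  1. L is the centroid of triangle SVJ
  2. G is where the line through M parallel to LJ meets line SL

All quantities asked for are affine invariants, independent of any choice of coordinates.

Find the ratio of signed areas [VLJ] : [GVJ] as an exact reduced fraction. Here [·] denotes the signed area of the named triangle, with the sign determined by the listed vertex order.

[VLJ]:[GVJ] = -1/5

Choose coordinates S = (0, 0), V = (1, 0), J = (0, 1), M = (-3, 5).
1. L is the centroid of triangle SVJ ⇒ L = (1/3, 1/3)
2. G is where the line through M parallel to LJ meets line SL ⇒ G = (-1/3, -1/3)
2·[VLJ] = -1/3, 2·[GVJ] = 5/3
[VLJ]:[GVJ] = -1/3:5/3 = -1/5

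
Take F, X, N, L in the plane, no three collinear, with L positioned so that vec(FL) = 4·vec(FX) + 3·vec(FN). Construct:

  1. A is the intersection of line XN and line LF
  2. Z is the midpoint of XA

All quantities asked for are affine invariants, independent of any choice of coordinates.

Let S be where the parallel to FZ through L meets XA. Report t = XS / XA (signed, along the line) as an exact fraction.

t = 4

Choose coordinates F = (0, 0), X = (1, 0), N = (0, 1), L = (4, 3).
1. A is the intersection of line XN and line LF ⇒ A = (4/7, 3/7)
2. Z is the midpoint of XA ⇒ Z = (11/14, 3/14)
through L parallel to FZ: direction (11/14, 3/14); meets XA at S = (-5/7, 12/7)
S = X + t·(A−X) with t = 4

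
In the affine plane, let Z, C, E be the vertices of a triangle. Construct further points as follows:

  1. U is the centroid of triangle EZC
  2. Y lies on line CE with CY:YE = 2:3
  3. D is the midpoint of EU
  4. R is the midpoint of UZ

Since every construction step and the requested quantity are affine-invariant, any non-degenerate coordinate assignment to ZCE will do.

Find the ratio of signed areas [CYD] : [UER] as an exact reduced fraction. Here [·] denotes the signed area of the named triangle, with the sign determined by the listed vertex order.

[CYD]:[UER] = 2/5

Work in coordinates with Z = (0, 0), C = (1, 0), E = (0, 1).
1. U is the centroid of triangle EZC ⇒ U = (1/3, 1/3)
2. Y lies on line CE with CY:YE = 2:3 ⇒ Y = (3/5, 2/5)
3. D is the midpoint of EU ⇒ D = (1/6, 2/3)
4. R is the midpoint of UZ ⇒ R = (1/6, 1/6)
2·[CYD] = 1/15, 2·[UER] = 1/6
[CYD]:[UER] = 1/15:1/6 = 2/5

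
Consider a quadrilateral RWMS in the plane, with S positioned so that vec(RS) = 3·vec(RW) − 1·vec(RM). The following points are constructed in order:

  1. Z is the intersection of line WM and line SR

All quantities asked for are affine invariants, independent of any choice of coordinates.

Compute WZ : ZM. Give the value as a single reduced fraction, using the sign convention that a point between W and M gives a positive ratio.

WZ:ZM = -1/3

Set R = (0, 0), W = (1, 0), M = (0, 1), S = (3, -1); any affine frame gives the same invariant.
1. Z is the intersection of line WM and line SR ⇒ Z = (3/2, -1/2)
Z = W + t·(M−W) with t = -1/2, so WZ:ZM = t:(1−t) = -1/2:3/2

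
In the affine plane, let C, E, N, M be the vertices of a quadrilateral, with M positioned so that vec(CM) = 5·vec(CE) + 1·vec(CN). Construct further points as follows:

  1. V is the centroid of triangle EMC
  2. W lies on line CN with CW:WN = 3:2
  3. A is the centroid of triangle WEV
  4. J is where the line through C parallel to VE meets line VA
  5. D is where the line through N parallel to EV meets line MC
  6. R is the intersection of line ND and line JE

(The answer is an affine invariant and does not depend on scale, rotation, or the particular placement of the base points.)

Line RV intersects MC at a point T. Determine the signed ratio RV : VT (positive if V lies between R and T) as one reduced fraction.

RV:VT = -122/7

Work in coordinates with C = (0, 0), E = (1, 0), N = (0, 1), M = (5, 1).
1. V is the centroid of triangle EMC ⇒ V = (2, 1/3)
2. W lies on line CN with CW:WN = 3:2 ⇒ W = (0, 3/5)
3. A is the centroid of triangle WEV ⇒ A = (1, 14/45)
4. J is where the line through C parallel to VE meets line VA ⇒ J = (13/14, 13/42)
5. D is where the line through N parallel to EV meets line MC ⇒ D = (-15/2, -3/2)
6. R is the intersection of line ND and line JE ⇒ R = (5/7, 26/21)
line RV meets MC at T = (235/122, 47/122)
V = R + t·(T−R) with t = 122/115, so RV:VT = 122/115:-7/115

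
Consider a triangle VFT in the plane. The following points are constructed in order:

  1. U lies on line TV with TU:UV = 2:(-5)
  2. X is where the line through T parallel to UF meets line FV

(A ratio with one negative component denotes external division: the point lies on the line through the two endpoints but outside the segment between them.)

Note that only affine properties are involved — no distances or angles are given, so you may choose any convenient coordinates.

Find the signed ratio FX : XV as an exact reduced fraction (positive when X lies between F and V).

Assign V = (0, 0), F = (1, 0), T = (0, 1) — the answer is frame-independent, so this choice is without loss of generality.
1. U lies on line TV with TU:UV = 2:(-5) ⇒ U = (0, 5/3)
2. X is where the line through T parallel to UF meets line FV ⇒ X = (3/5, 0)
X = F + t·(V−F) with t = 2/5, so FX:XV = t:(1−t) = 2/5:3/5

FX:XV = 2/3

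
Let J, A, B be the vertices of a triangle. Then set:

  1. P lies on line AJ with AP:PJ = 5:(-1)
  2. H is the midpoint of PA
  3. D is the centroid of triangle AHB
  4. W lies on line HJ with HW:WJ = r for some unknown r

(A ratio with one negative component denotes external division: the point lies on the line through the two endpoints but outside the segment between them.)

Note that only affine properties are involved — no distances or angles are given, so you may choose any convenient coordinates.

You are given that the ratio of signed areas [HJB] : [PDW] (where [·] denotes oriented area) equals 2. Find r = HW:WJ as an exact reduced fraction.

Choose coordinates J = (0, 0), A = (1, 0), B = (0, 1).
1. P lies on line AJ with AP:PJ = 5:(-1) ⇒ P = (-1/4, 0)
2. H is the midpoint of PA ⇒ H = (3/8, 0)
3. D is the centroid of triangle AHB ⇒ D = (11/24, 1/3)
4. With HW:WJ = r, write λ = r/(r+1) so W = H + λ·(J−H); W is affine-linear in λ
Every point depending on W is an affine combination of W and λ-independent points, so each such coordinate is linear in λ; the λ² term in each signed area is a multiple of (J−H)×(J−H) = 0, so 2·[HJB] and 2·[PDW] are each linear in λ. Evaluating at λ=0 and λ=1:
  2·[HJB] = -3/8,   2·[PDW] = 1/8·λ − 5/24
So [HJB]:[PDW] = (-3/8) / (1/8·λ − 5/24). Setting this equal to 2:
  -3/8 = 2·(1/8·λ − 5/24)  ⇒  λ = 1/6
Then r = λ/(1−λ) = (1/6)/(5/6) = 1/5. Check: with r = 1/5, W = (5/16, 0) and [HJB]:[PDW] = 2 as required.

r = 1/5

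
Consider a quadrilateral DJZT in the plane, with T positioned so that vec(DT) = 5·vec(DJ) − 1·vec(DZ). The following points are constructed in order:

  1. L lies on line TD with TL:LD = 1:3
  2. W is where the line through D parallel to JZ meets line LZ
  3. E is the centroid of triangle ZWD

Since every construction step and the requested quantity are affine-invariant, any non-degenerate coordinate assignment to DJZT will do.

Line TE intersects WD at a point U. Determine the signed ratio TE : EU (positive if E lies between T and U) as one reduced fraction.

TE:EU = 11

Assign D = (0, 0), J = (1, 0), Z = (0, 1), T = (5, -1) — the answer is frame-independent, so this choice is without loss of generality.
1. L lies on line TD with TL:LD = 1:3 ⇒ L = (15/4, -3/4)
2. W is where the line through D parallel to JZ meets line LZ ⇒ W = (-15/8, 15/8)
3. E is the centroid of triangle ZWD ⇒ E = (-5/8, 23/24)
line TE meets WD at U = (-25/22, 25/22)
E = T + t·(U−T) with t = 11/12, so TE:EU = 11/12:1/12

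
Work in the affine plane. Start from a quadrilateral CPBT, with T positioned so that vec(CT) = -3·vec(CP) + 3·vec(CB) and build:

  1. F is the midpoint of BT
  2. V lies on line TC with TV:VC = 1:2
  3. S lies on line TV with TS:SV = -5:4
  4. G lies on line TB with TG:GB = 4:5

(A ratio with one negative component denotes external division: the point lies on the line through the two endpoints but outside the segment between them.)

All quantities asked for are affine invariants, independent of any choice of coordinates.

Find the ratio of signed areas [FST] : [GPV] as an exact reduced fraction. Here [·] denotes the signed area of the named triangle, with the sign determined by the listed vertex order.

Assign C = (0, 0), P = (1, 0), B = (0, 1), T = (-3, 3) — the answer is frame-independent, so this choice is without loss of generality.
1. F is the midpoint of BT ⇒ F = (-3/2, 2)
2. V lies on line TC with TV:VC = 1:2 ⇒ V = (-2, 2)
3. S lies on line TV with TS:SV = -5:4 ⇒ S = (2, -2)
4. G lies on line TB with TG:GB = 4:5 ⇒ G = (-5/3, 19/9)
2·[FST] = -5/2, 2·[GPV] = -1
[FST]:[GPV] = -5/2:-1 = 5/2

[FST]:[GPV] = 5/2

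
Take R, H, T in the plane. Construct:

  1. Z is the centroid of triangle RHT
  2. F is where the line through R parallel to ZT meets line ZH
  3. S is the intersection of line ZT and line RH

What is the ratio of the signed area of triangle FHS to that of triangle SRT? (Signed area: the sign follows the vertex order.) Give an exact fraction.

[FHS]:[SRT] = 2/3

Assign R = (0, 0), H = (1, 0), T = (0, 1) — the answer is frame-independent, so this choice is without loss of generality.
1. Z is the centroid of triangle RHT ⇒ Z = (1/3, 1/3)
2. F is where the line through R parallel to ZT meets line ZH ⇒ F = (-1/3, 2/3)
3. S is the intersection of line ZT and line RH ⇒ S = (1/2, 0)
2·[FHS] = -1/3, 2·[SRT] = -1/2
[FHS]:[SRT] = -1/3:-1/2 = 2/3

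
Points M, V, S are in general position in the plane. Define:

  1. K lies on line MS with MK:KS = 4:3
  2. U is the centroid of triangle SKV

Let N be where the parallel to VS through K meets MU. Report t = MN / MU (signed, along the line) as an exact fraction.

t = 2/3

Set M = (0, 0), V = (1, 0), S = (0, 1); any affine frame gives the same invariant.
1. K lies on line MS with MK:KS = 4:3 ⇒ K = (0, 4/7)
2. U is the centroid of triangle SKV ⇒ U = (1/3, 11/21)
through K parallel to VS: direction (-1, 1); meets MU at N = (2/9, 22/63)
N = M + t·(U−M) with t = 2/3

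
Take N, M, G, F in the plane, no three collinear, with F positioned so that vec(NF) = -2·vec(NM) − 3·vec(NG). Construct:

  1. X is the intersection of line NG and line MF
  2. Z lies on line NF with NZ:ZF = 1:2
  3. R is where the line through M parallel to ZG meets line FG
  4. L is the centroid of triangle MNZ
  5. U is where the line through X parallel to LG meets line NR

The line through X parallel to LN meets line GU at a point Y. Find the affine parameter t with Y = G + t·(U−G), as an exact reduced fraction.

t = 19/13

Assign N = (0, 0), M = (1, 0), G = (0, 1), F = (-2, -3) — the answer is frame-independent, so this choice is without loss of generality.
1. X is the intersection of line NG and line MF ⇒ X = (0, -1)
2. Z lies on line NF with NZ:ZF = 1:2 ⇒ Z = (-2/3, -1)
3. R is where the line through M parallel to ZG meets line FG ⇒ R = (4, 9)
4. L is the centroid of triangle MNZ ⇒ L = (1/9, -1/3)
5. U is where the line through X parallel to LG meets line NR ⇒ U = (-4/57, -3/19)
through X parallel to LN: direction (-1/9, 1/3); meets GU at Y = (-4/39, -9/13)
Y = G + t·(U−G) with t = 19/13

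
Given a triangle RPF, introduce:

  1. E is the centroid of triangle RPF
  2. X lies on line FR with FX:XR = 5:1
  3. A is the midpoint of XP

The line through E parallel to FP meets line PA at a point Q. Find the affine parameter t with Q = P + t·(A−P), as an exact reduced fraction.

Set R = (0, 0), P = (1, 0), F = (0, 1); any affine frame gives the same invariant.
1. E is the centroid of triangle RPF ⇒ E = (1/3, 1/3)
2. X lies on line FR with FX:XR = 5:1 ⇒ X = (0, 1/6)
3. A is the midpoint of XP ⇒ A = (1/2, 1/12)
through E parallel to FP: direction (1, -1); meets PA at Q = (3/5, 1/15)
Q = P + t·(A−P) with t = 4/5

t = 4/5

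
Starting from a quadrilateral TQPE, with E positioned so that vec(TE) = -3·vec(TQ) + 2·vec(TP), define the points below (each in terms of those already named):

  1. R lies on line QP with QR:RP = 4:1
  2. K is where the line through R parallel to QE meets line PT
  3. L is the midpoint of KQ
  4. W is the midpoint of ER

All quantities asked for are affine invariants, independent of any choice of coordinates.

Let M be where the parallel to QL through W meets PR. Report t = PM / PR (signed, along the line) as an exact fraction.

Set T = (0, 0), Q = (1, 0), P = (0, 1), E = (-3, 2); any affine frame gives the same invariant.
1. R lies on line QP with QR:RP = 4:1 ⇒ R = (1/5, 4/5)
2. K is where the line through R parallel to QE meets line PT ⇒ K = (0, 9/10)
3. L is the midpoint of KQ ⇒ L = (1/2, 9/20)
4. W is the midpoint of ER ⇒ W = (-7/5, 7/5)
through W parallel to QL: direction (-1/2, 9/20); meets PR at M = (43/5, -38/5)
M = P + t·(R−P) with t = 43

t = 43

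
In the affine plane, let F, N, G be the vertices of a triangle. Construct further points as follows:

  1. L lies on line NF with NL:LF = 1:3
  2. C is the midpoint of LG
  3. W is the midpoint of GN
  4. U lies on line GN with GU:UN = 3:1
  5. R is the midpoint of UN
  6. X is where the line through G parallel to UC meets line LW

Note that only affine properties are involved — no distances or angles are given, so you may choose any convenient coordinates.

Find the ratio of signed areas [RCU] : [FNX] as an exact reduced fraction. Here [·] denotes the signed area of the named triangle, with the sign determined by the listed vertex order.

Set F = (0, 0), N = (1, 0), G = (0, 1); any affine frame gives the same invariant.
1. L lies on line NF with NL:LF = 1:3 ⇒ L = (3/4, 0)
2. C is the midpoint of LG ⇒ C = (3/8, 1/2)
3. W is the midpoint of GN ⇒ W = (1/2, 1/2)
4. U lies on line GN with GU:UN = 3:1 ⇒ U = (3/4, 1/4)
5. R is the midpoint of UN ⇒ R = (7/8, 1/8)
6. X is where the line through G parallel to UC meets line LW ⇒ X = (3/8, 3/4)
2·[RCU] = -1/64, 2·[FNX] = 3/4
[RCU]:[FNX] = -1/64:3/4 = -1/48

[RCU]:[FNX] = -1/48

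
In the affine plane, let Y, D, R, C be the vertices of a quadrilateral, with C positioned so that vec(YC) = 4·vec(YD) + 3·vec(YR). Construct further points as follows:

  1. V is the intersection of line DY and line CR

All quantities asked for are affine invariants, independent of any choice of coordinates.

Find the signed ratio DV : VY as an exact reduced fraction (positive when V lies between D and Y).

Set Y = (0, 0), D = (1, 0), R = (0, 1), C = (4, 3); any affine frame gives the same invariant.
1. V is the intersection of line DY and line CR ⇒ V = (-2, 0)
V = D + t·(Y−D) with t = 3, so DV:VY = t:(1−t) = 3:-2

DV:VY = -3/2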